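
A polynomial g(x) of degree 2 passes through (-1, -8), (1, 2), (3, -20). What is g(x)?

Write g(x) = ax^2 + bx + c. Substituting each data point gives a linear system:
  a - b + c = -8
  a + b + c = 2
  9a + 3b + c = -20
Solving the system yields a = -4, b = 5, c = 1.
So g(x) = -4x² + 5x + 1.
Check: g(3) = -20. ✓

g(x) = -4x^2 + 5x + 1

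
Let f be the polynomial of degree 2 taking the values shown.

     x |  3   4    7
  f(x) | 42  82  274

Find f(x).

f(x) = 6x^2 - 2x - 6

Write f(x) = ax^2 + bx + c. Substituting each data point gives a linear system:
  9a + 3b + c = 42
  16a + 4b + c = 82
  49a + 7b + c = 274
Solving the system yields a = 6, b = -2, c = -6.
So f(x) = 6x^2 - 2x - 6.
Check: f(4) = 82. ✓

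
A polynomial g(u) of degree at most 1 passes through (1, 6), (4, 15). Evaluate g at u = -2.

-3

Write g(u) = au + b. Substituting each data point gives a linear system:
  a + b = 6
  4a + b = 15
Solving the system yields a = 3, b = 3.
So g(u) = 3u + 3.
Then g(-2) = -3.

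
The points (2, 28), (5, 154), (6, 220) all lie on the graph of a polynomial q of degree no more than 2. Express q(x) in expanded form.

q(x) = 6x^2 + 4

Write q(x) = ax^2 + bx + c. Substituting each data point gives a linear system:
  4a + 2b + c = 28
  25a + 5b + c = 154
  36a + 6b + c = 220
Solving the system yields a = 6, b = 0, c = 4.
So q(x) = 6x^2 + 4.
Check: q(2) = 28. ✓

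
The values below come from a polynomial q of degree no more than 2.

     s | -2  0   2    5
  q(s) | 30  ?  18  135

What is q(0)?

The 3 known points determine the degree-2 polynomial uniquely.
Write q(s) = as^2 + bs + c. Substituting each data point gives a linear system:
  4a - 2b + c = 30
  4a + 2b + c = 18
  25a + 5b + c = 135
Solving the system yields a = 6, b = -3, c = 0.
So q(s) = 6s² - 3s.
Then q(0) = 0.

0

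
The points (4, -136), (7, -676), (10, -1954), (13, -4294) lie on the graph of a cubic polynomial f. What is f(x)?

Write f(x) = ax^3 + bx^2 + cx + d. Substituting each data point gives a linear system:
  64a + 16b + 4c + d = -136
  343a + 49b + 7c + d = -676
  1000a + 100b + 10c + d = -1954
  2197a + 169b + 13c + d = -4294
Solving the system yields a = -2, b = 1, c = -5, d = -4.
So f(x) = -2x^3 + x^2 - 5x - 4.
Check: f(7) = -676. ✓

f(x) = -2x^3 + x^2 - 5x - 4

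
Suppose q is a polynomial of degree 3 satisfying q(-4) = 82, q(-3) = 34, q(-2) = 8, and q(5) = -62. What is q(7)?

Write q(s) = as^3 + bs^2 + cs + d. Substituting each data point gives a linear system:
  -64a + 16b - 4c + d = 82
  -27a + 9b - 3c + d = 34
  -8a + 4b - 2c + d = 8
  125a + 25b + 5c + d = -62
Solving the system yields a = -1, b = 2, c = 3, d = -2.
So q(s) = -s^3 + 2s^2 + 3s - 2.
Then q(7) = -226.

-226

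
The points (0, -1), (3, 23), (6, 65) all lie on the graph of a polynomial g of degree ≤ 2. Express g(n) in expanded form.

Write g(n) = an^2 + bn + c. Substituting each data point gives a linear system:
  c = -1
  9a + 3b + c = 23
  36a + 6b + c = 65
Solving the system yields a = 1, b = 5, c = -1.
So g(n) = n² + 5n - 1.
Check: g(6) = 65. ✓

g(n) = n^2 + 5n - 1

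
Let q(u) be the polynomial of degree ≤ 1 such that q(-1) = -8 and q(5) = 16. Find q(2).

4

Using the Lagrange interpolation formula with nodes -1, 5:
  L_0(u) = (u - 5) / -6
  L_1(u) = (u + 1) / 6
Then q(u) = -8·L_0(u) + 16·L_1(u).
Expanding and collecting terms gives q(u) = 4u - 4.
Evaluating at u = 2: q(2) = 4.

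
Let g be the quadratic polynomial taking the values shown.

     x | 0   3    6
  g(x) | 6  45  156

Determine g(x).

Using the Lagrange interpolation formula with nodes 0, 3, 6:
  L_0(x) = (x - 3)(x - 6) / 18
  L_1(x) = x(x - 6) / -9
  L_2(x) = x(x - 3) / 18
Then g(x) = 6·L_0(x) + 45·L_1(x) + 156·L_2(x).
Expanding and collecting terms gives g(x) = 4x² + x + 6.
Check: g(0) = 6. ✓

g(x) = 4x^2 + x + 6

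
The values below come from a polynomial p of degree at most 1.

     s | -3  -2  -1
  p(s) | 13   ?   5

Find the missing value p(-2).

On equispaced nodes a degree-1 polynomial has vanishing second forward difference, so
  p(-3) - 2·p(-2) + p(-1) = 0.
Substituting the known values and solving for p(-2):
  -2·p(-2) = -18
  p(-2) = 9.

9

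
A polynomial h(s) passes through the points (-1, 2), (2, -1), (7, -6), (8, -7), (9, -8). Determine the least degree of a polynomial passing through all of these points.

1

Divided differences on the nodes -1, 2, 7, 8, 9:
  order 0: 2  -1  -6  -7  -8
  order 1: -1  -1  -1  -1
  order 2: 0  0  0
  order 3: 0  0
  order 4: 0
The order-1 divided differences are all -1 (nonzero) and every higher order vanishes, so the data lies on a polynomial of degree exactly 1.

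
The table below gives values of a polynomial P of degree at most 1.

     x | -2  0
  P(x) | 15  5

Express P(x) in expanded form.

P(x) = -5x + 5

Write P(x) = ax + b. Substituting each data point gives a linear system:
  -2a + b = 15
  b = 5
Solving the system yields a = -5, b = 5.
So P(x) = -5x + 5.
Check: P(0) = 5. ✓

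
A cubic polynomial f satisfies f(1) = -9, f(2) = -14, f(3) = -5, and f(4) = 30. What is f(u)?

f(u) = 2u^3 - 5u^2 - 4u - 2

Write f(u) = au^3 + bu^2 + cu + d. Substituting each data point gives a linear system:
  a + b + c + d = -9
  8a + 4b + 2c + d = -14
  27a + 9b + 3c + d = -5
  64a + 16b + 4c + d = 30
Solving the system yields a = 2, b = -5, c = -4, d = -2.
So f(u) = 2u^3 - 5u^2 - 4u - 2.
Check: f(1) = -9. ✓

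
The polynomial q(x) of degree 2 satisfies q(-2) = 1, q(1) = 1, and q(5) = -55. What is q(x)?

q(x) = -2x^2 - 2x + 5

Using the Lagrange interpolation formula with nodes -2, 1, 5:
  L_0(x) = (x - 1)(x - 5) / 21
  L_1(x) = (x + 2)(x - 5) / -12
  L_2(x) = (x + 2)(x - 1) / 28
Then q(x) = 1·L_0(x) + 1·L_1(x) - 55·L_2(x).
Expanding and collecting terms gives q(x) = -2x^2 - 2x + 5.
Check: q(1) = 1. ✓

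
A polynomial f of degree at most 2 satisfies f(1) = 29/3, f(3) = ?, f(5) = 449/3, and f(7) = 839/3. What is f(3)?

179/3

The 3 known points determine the degree-2 polynomial uniquely.
Write f(x) = ax^2 + bx + c. Substituting each data point gives a linear system:
  a + b + c = 29/3
  25a + 5b + c = 449/3
  49a + 7b + c = 839/3
Solving the system yields a = 5, b = 5, c = -1/3.
So f(x) = 5x^2 + 5x - 1/3.
Then f(3) = 179/3.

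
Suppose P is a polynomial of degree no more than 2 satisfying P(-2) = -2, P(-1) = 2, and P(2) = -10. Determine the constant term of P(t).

2

Write P(t) = at^2 + bt + c. Substituting each data point gives a linear system:
  4a - 2b + c = -2
  a - b + c = 2
  4a + 2b + c = -10
Solving the system yields a = -2, b = -2, c = 2.
So P(t) = -2t^2 - 2t + 2.
The constant term is 2.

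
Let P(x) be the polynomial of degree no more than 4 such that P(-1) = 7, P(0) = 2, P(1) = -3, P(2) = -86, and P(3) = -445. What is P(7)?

-12801

Write P(x) = ax^4 + bx^3 + cx^2 + dx + e. Substituting each data point gives a linear system:
  a - b + c - d + e = 7
  e = 2
  a + b + c + d + e = -3
  16a + 8b + 4c + 2d + e = -86
  81a + 27b + 9c + 3d + e = -445
Solving the system yields a = -5, b = -3, c = 5, d = -2, e = 2.
So P(x) = -5x^4 - 3x^3 + 5x^2 - 2x + 2.
Then P(7) = -12801.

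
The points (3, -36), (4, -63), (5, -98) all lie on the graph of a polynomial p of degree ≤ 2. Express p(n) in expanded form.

Write p(n) = an^2 + bn + c. Substituting each data point gives a linear system:
  9a + 3b + c = -36
  16a + 4b + c = -63
  25a + 5b + c = -98
Solving the system yields a = -4, b = 1, c = -3.
So p(n) = -4n^2 + n - 3.
Check: p(5) = -98. ✓

p(n) = -4n^2 + n - 3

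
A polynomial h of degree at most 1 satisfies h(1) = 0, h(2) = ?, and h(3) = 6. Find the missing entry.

3

The 2 known points determine the degree-1 polynomial uniquely.
Write h(t) = at + b. Substituting each data point gives a linear system:
  a + b = 0
  3a + b = 6
Solving the system yields a = 3, b = -3.
So h(t) = 3t - 3.
Then h(2) = 3.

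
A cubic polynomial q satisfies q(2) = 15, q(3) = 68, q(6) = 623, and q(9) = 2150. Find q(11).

Write q(u) = au^3 + bu^2 + cu + d. Substituting each data point gives a linear system:
  8a + 4b + 2c + d = 15
  27a + 9b + 3c + d = 68
  216a + 36b + 6c + d = 623
  729a + 81b + 9c + d = 2150
Solving the system yields a = 3, b = 0, c = -4, d = -1.
So q(u) = 3u^3 - 4u - 1.
Then q(11) = 3948.

3948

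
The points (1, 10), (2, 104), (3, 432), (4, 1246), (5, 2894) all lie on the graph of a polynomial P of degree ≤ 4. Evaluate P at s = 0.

Forward differences of the values at s = 1, 2, 3, 4, 5:
  P  : 10  104  432  1246  2894
  Δ  : 94  328  814  1648
  Δ^2: 234  486  834
  Δ^3: 252  348
  Δ^4: 96
The fourth differences are constant, confirming degree 4.
Interpolating (Newton forward form) and evaluating at s = 0 gives P(0) = -6.

-6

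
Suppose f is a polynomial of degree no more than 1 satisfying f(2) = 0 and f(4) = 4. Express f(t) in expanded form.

Write f(t) = at + b. Substituting each data point gives a linear system:
  2a + b = 0
  4a + b = 4
Solving the system yields a = 2, b = -4.
So f(t) = 2t - 4.
Check: f(4) = 4. ✓

f(t) = 2t - 4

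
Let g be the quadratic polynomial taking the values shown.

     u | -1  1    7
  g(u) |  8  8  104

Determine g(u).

g(u) = 2u^2 + 6

Using the Lagrange interpolation formula with nodes -1, 1, 7:
  L_0(u) = (u - 1)(u - 7) / 16
  L_1(u) = (u + 1)(u - 7) / -12
  L_2(u) = (u + 1)(u - 1) / 48
Then g(u) = 8·L_0(u) + 8·L_1(u) + 104·L_2(u).
Expanding and collecting terms gives g(u) = 2u^2 + 6.
Check: g(7) = 104. ✓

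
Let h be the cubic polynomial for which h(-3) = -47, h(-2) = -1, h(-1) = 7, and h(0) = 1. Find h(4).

317

Write h(n) = an^3 + bn^2 + cn + d. Substituting each data point gives a linear system:
  -27a + 9b - 3c + d = -47
  -8a + 4b - 2c + d = -1
  -a + b - c + d = 7
  d = 1
Solving the system yields a = 4, b = 5, c = -5, d = 1.
So h(n) = 4n^3 + 5n^2 - 5n + 1.
Then h(4) = 317.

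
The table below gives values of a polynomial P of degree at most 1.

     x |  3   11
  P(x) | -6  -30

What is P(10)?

Using the Lagrange interpolation formula with nodes 3, 11:
  L_0(x) = (x - 11) / -8
  L_1(x) = (x - 3) / 8
Then P(x) = -6·L_0(x) - 30·L_1(x).
Expanding and collecting terms gives P(x) = -3x + 3.
Evaluating at x = 10: P(10) = -27.

-27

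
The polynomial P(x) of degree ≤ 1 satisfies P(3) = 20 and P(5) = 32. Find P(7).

Write P(x) = ax + b. Substituting each data point gives a linear system:
  3a + b = 20
  5a + b = 32
Solving the system yields a = 6, b = 2.
So P(x) = 6x + 2.
Then P(7) = 44.

44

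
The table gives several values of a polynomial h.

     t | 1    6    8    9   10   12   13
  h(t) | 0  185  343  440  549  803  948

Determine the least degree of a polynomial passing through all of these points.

Divided differences on the nodes 1, 6, 8, 9, 10, 12, 13:
  order 0: 0  185  343  440  549  803  948
  order 1: 37  79  97  109  127  145
  order 2: 6  6  6  6  6
  order 3: 0  0  0  0
  order 4: 0  0  0
  order 5: 0  0
  order 6: 0
The order-2 divided differences are all 6 (nonzero) and every higher order vanishes, so the data lies on a polynomial of degree exactly 2.

2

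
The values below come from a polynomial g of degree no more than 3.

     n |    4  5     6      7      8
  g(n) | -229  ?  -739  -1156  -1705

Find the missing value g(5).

On equispaced nodes a degree-3 polynomial has vanishing fourth forward difference, so
  g(4) - 4·g(5) + 6·g(6) - 4·g(7) + g(8) = 0.
Substituting the known values and solving for g(5):
  -4·g(5) = 1744
  g(5) = -436.

-436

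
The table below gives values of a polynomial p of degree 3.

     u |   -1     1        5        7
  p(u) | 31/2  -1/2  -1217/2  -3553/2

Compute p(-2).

Using the Lagrange interpolation formula with nodes -1, 1, 5, 7:
  L_0(u) = (u - 1)(u - 5)(u - 7) / -96
  L_1(u) = (u + 1)(u - 5)(u - 7) / 48
  L_2(u) = (u + 1)(u - 1)(u - 7) / -48
  L_3(u) = (u + 1)(u - 1)(u - 5) / 96
Then p(u) = 31/2·L_0(u) - 1/2·L_1(u) - 1217/2·L_2(u) - 3553/2·L_3(u).
Expanding and collecting terms gives p(u) = -6u^3 + 6u^2 - 2u + 3/2.
Evaluating at u = -2: p(-2) = 155/2.

155/2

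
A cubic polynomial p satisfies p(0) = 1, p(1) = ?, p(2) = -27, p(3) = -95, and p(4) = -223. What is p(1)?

On equispaced nodes a degree-3 polynomial has vanishing fourth forward difference, so
  p(0) - 4·p(1) + 6·p(2) - 4·p(3) + p(4) = 0.
Substituting the known values and solving for p(1):
  -4·p(1) = 4
  p(1) = -1.

-1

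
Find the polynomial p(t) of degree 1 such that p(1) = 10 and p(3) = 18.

p(t) = 4t + 6

Write p(t) = at + b. Substituting each data point gives a linear system:
  a + b = 10
  3a + b = 18
Solving the system yields a = 4, b = 6.
So p(t) = 4t + 6.
Check: p(3) = 18. ✓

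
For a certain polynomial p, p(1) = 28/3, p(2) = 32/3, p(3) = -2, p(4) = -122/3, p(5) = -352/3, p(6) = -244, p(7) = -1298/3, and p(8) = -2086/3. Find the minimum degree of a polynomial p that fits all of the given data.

3

Forward differences of the values at s = 1, 2, 3, 4, 5, 6, 7, 8:
  p  : 28/3  32/3  -2  -122/3  -352/3  -244  -1298/3  -2086/3
  Δ  : 4/3  -38/3  -116/3  -230/3  -380/3  -566/3  -788/3
  Δ^2: -14  -26  -38  -50  -62  -74
  Δ^3: -12  -12  -12  -12  -12
  Δ^4: 0  0  0  0
  Δ^5: 0  0  0
  Δ^6: 0  0
  Δ^7: 0
The third differences are constant (-12) and nonzero, while all higher differences vanish, so the minimal degree is 3.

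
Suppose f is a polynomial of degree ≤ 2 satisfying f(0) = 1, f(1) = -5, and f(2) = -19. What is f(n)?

f(n) = -4n^2 - 2n + 1

Write f(n) = an^2 + bn + c. Substituting each data point gives a linear system:
  c = 1
  a + b + c = -5
  4a + 2b + c = -19
Solving the system yields a = -4, b = -2, c = 1.
So f(n) = -4n^2 - 2n + 1.
Check: f(2) = -19. ✓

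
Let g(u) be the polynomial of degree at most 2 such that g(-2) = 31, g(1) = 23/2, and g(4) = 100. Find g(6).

Using the Lagrange interpolation formula with nodes -2, 1, 4:
  L_0(u) = (u - 1)(u - 4) / 18
  L_1(u) = (u + 2)(u - 4) / -9
  L_2(u) = (u + 2)(u - 1) / 18
Then g(u) = 31·L_0(u) + 23/2·L_1(u) + 100·L_2(u).
Expanding and collecting terms gives g(u) = 6u^2 - (1/2)u + 6.
Evaluating at u = 6: g(6) = 219.

219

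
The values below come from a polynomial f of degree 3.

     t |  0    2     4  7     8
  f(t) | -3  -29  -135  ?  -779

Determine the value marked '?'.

-549

The 4 known points determine the degree-3 polynomial uniquely.
Write f(t) = at^3 + bt^2 + ct + d. Substituting each data point gives a linear system:
  d = -3
  8a + 4b + 2c + d = -29
  64a + 16b + 4c + d = -135
  512a + 64b + 8c + d = -779
Solving the system yields a = -1, b = -4, c = -1, d = -3.
So f(t) = -t³ - 4t² - t - 3.
Then f(7) = -549.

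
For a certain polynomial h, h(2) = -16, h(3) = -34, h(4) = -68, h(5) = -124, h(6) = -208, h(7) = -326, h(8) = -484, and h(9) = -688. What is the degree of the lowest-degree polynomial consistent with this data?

Forward differences of the values at s = 2, 3, 4, 5, 6, 7, 8, 9:
  h  : -16  -34  -68  -124  -208  -326  -484  -688
  Δ  : -18  -34  -56  -84  -118  -158  -204
  Δ^2: -16  -22  -28  -34  -40  -46
  Δ^3: -6  -6  -6  -6  -6
  Δ^4: 0  0  0  0
  Δ^5: 0  0  0
  Δ^6: 0  0
  Δ^7: 0
The third differences are constant (-6) and nonzero, while all higher differences vanish, so the minimal degree is 3.

3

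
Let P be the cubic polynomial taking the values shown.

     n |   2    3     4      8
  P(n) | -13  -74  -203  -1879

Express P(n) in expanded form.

Write P(n) = an^3 + bn^2 + cn + d. Substituting each data point gives a linear system:
  8a + 4b + 2c + d = -13
  27a + 9b + 3c + d = -74
  64a + 16b + 4c + d = -203
  512a + 64b + 8c + d = -1879
Solving the system yields a = -4, b = 2, c = 5, d = 1.
So P(n) = -4n^3 + 2n^2 + 5n + 1.
Check: P(8) = -1879. ✓

P(n) = -4n^3 + 2n^2 + 5n + 1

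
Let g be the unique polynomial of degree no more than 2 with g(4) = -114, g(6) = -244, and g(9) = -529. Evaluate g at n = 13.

Using the Lagrange interpolation formula with nodes 4, 6, 9:
  L_0(n) = (n - 6)(n - 9) / 10
  L_1(n) = (n - 4)(n - 9) / -6
  L_2(n) = (n - 4)(n - 6) / 15
Then g(n) = -114·L_0(n) - 244·L_1(n) - 529·L_2(n).
Expanding and collecting terms gives g(n) = -6n² - 5n + 2.
Evaluating at n = 13: g(13) = -1077.

-1077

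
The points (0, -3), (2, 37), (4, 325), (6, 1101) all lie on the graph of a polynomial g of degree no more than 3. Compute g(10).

5077

Forward differences of the values at t = 0, 2, 4, 6:
  g  : -3  37  325  1101
  Δ  : 40  288  776
  Δ^2: 248  488
  Δ^3: 240
The third differences are constant, confirming degree 3.
Interpolating (Newton forward form) and evaluating at t = 10 gives g(10) = 5077.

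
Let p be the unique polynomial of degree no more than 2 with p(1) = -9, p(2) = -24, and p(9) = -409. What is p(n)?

p(n) = -5n^2 - 4

Using the Lagrange interpolation formula with nodes 1, 2, 9:
  L_0(n) = (n - 2)(n - 9) / 8
  L_1(n) = (n - 1)(n - 9) / -7
  L_2(n) = (n - 1)(n - 2) / 56
Then p(n) = -9·L_0(n) - 24·L_1(n) - 409·L_2(n).
Expanding and collecting terms gives p(n) = -5n^2 - 4.
Check: p(1) = -9. ✓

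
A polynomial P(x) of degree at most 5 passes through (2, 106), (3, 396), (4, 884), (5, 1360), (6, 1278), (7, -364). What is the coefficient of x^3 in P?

Write P(x) = ax^5 + bx^4 + cx^3 + dx^2 + ex + k. Substituting each data point gives a linear system:
  32a + 16b + 8c + 4d + 2e + k = 106
  243a + 81b + 27c + 9d + 3e + k = 396
  1024a + 256b + 64c + 16d + 4e + k = 884
  3125a + 625b + 125c + 25d + 5e + k = 1360
  7776a + 1296b + 216c + 36d + 6e + k = 1278
  16807a + 2401b + 343c + 49d + 7e + k = -364
Solving the system yields a = -1, b = 6, c = 6, d = 0, e = -3, k = 0.
So P(x) = -x⁵ + 6x⁴ + 6x³ - 3x.
The coefficient of x^3 is 6.

6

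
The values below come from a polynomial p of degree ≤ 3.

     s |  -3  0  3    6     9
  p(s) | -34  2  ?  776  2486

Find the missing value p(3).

110

On equispaced nodes a degree-3 polynomial has vanishing fourth forward difference, so
  p(-3) - 4·p(0) + 6·p(3) - 4·p(6) + p(9) = 0.
Substituting the known values and solving for p(3):
  6·p(3) = 660
  p(3) = 110.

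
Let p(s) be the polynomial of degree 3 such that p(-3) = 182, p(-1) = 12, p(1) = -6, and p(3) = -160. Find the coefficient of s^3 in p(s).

Write p(s) = as^3 + bs^2 + cs + d. Substituting each data point gives a linear system:
  -27a + 9b - 3c + d = 182
  -a + b - c + d = 12
  a + b + c + d = -6
  27a + 9b + 3c + d = -160
Solving the system yields a = -6, b = 1, c = -3, d = 2.
So p(s) = -6s^3 + s^2 - 3s + 2.
The leading coefficient is -6.

-6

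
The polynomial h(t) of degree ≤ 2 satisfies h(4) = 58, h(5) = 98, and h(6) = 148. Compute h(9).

Write h(t) = at^2 + bt + c. Substituting each data point gives a linear system:
  16a + 4b + c = 58
  25a + 5b + c = 98
  36a + 6b + c = 148
Solving the system yields a = 5, b = -5, c = -2.
So h(t) = 5t² - 5t - 2.
Then h(9) = 358.

358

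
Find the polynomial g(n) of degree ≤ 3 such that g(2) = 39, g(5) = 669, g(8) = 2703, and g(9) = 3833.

g(n) = 5n^3 + 3n^2 - 6n - 1

Using the Lagrange interpolation formula with nodes 2, 5, 8, 9:
  L_0(n) = (n - 5)(n - 8)(n - 9) / -126
  L_1(n) = (n - 2)(n - 8)(n - 9) / 36
  L_2(n) = (n - 2)(n - 5)(n - 9) / -18
  L_3(n) = (n - 2)(n - 5)(n - 8) / 28
Then g(n) = 39·L_0(n) + 669·L_1(n) + 2703·L_2(n) + 3833·L_3(n).
Expanding and collecting terms gives g(n) = 5n³ + 3n² - 6n - 1.
Check: g(8) = 2703. ✓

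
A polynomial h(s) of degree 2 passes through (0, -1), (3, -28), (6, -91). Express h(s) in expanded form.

Write h(s) = as^2 + bs + c. Substituting each data point gives a linear system:
  c = -1
  9a + 3b + c = -28
  36a + 6b + c = -91
Solving the system yields a = -2, b = -3, c = -1.
So h(s) = -2s^2 - 3s - 1.
Check: h(3) = -28. ✓

h(s) = -2s^2 - 3s - 1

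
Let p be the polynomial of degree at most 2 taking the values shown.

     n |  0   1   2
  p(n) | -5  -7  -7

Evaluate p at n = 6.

13

Forward differences of the values at n = 0, 1, 2:
  p  : -5  -7  -7
  Δ  : -2  0
  Δ^2: 2
The second differences are constant, confirming degree 2.
Interpolating (Newton forward form) and evaluating at n = 6 gives p(6) = 13.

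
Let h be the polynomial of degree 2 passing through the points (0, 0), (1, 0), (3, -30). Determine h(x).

Using the Lagrange interpolation formula with nodes 0, 1, 3:
  L_0(x) = (x - 1)(x - 3) / 3
  L_1(x) = x(x - 3) / -2
  L_2(x) = x(x - 1) / 6
Then h(x) = 0·L_0(x) + 0·L_1(x) - 30·L_2(x).
Expanding and collecting terms gives h(x) = -5x^2 + 5x.
Check: h(0) = 0. ✓

h(x) = -5x^2 + 5x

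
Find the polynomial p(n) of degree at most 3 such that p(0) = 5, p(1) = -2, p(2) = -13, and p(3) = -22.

p(n) = n^3 - 5n^2 - 3n + 5

Write p(n) = an^3 + bn^2 + cn + d. Substituting each data point gives a linear system:
  d = 5
  a + b + c + d = -2
  8a + 4b + 2c + d = -13
  27a + 9b + 3c + d = -22
Solving the system yields a = 1, b = -5, c = -3, d = 5.
So p(n) = n³ - 5n² - 3n + 5.
Check: p(1) = -2. ✓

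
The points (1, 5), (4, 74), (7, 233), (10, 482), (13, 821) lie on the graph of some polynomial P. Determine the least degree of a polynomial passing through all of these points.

Forward differences of the values at u = 1, 4, 7, 10, 13:
  P  : 5  74  233  482  821
  Δ  : 69  159  249  339
  Δ^2: 90  90  90
  Δ^3: 0  0
  Δ^4: 0
The second differences are constant (90) and nonzero, while all higher differences vanish, so the minimal degree is 2.

2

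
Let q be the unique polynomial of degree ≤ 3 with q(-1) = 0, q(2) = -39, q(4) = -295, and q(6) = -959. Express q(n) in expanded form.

q(n) = -4n^3 - 3n^2 + 2n + 1

Write q(n) = an^3 + bn^2 + cn + d. Substituting each data point gives a linear system:
  -a + b - c + d = 0
  8a + 4b + 2c + d = -39
  64a + 16b + 4c + d = -295
  216a + 36b + 6c + d = -959
Solving the system yields a = -4, b = -3, c = 2, d = 1.
So q(n) = -4n^3 - 3n^2 + 2n + 1.
Check: q(2) = -39. ✓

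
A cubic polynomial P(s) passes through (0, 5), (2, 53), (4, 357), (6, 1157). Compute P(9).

Write P(s) = as^3 + bs^2 + cs + d. Substituting each data point gives a linear system:
  d = 5
  8a + 4b + 2c + d = 53
  64a + 16b + 4c + d = 357
  216a + 36b + 6c + d = 1157
Solving the system yields a = 5, b = 2, c = 0, d = 5.
So P(s) = 5s^3 + 2s^2 + 5.
Then P(9) = 3812.

3812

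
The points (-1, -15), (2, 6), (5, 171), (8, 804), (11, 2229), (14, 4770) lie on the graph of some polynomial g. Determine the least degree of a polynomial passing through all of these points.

Forward differences of the values at t = -1, 2, 5, 8, 11, 14:
  g  : -15  6  171  804  2229  4770
  Δ  : 21  165  633  1425  2541
  Δ^2: 144  468  792  1116
  Δ^3: 324  324  324
  Δ^4: 0  0
  Δ^5: 0
The third differences are constant (324) and nonzero, while all higher differences vanish, so the minimal degree is 3.

3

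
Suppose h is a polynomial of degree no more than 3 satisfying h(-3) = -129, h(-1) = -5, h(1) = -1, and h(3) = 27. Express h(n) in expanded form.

Using the Lagrange interpolation formula with nodes -3, -1, 1, 3:
  L_0(n) = (n + 1)(n - 1)(n - 3) / -48
  L_1(n) = (n + 3)(n - 1)(n - 3) / 16
  L_2(n) = (n + 3)(n + 1)(n - 3) / -16
  L_3(n) = (n + 3)(n + 1)(n - 1) / 48
Then h(n) = -129·L_0(n) - 5·L_1(n) - 1·L_2(n) + 27·L_3(n).
Expanding and collecting terms gives h(n) = 3n³ - 6n² - n + 3.
Check: h(-3) = -129. ✓

h(n) = 3n^3 - 6n^2 - n + 3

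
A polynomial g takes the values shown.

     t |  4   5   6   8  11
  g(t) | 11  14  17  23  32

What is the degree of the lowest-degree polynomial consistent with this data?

Divided differences on the nodes 4, 5, 6, 8, 11:
  order 0: 11  14  17  23  32
  order 1: 3  3  3  3
  order 2: 0  0  0
  order 3: 0  0
  order 4: 0
The order-1 divided differences are all 3 (nonzero) and every higher order vanishes, so the data lies on a polynomial of degree exactly 1.

1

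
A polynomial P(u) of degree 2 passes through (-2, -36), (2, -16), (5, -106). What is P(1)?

Using the Lagrange interpolation formula with nodes -2, 2, 5:
  L_0(u) = (u - 2)(u - 5) / 28
  L_1(u) = (u + 2)(u - 5) / -12
  L_2(u) = (u + 2)(u - 2) / 21
Then P(u) = -36·L_0(u) - 16·L_1(u) - 106·L_2(u).
Expanding and collecting terms gives P(u) = -5u^2 + 5u - 6.
Evaluating at u = 1: P(1) = -6.

-6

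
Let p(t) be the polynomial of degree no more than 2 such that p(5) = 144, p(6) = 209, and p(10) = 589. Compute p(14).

Using the Lagrange interpolation formula with nodes 5, 6, 10:
  L_0(t) = (t - 6)(t - 10) / 5
  L_1(t) = (t - 5)(t - 10) / -4
  L_2(t) = (t - 5)(t - 6) / 20
Then p(t) = 144·L_0(t) + 209·L_1(t) + 589·L_2(t).
Expanding and collecting terms gives p(t) = 6t² - t - 1.
Evaluating at t = 14: p(14) = 1161.

1161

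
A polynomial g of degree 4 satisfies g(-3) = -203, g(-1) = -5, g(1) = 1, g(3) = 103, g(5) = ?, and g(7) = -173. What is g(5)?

On equispaced nodes a degree-4 polynomial has vanishing fifth forward difference, so
  - g(-3) + 5·g(-1) - 10·g(1) + 10·g(3) - 5·g(5) + g(7) = 0.
Substituting the known values and solving for g(5):
  -5·g(5) = -1025
  g(5) = 205.

205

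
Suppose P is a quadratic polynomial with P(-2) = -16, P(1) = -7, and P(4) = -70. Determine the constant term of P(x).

Write P(x) = ax^2 + bx + c. Substituting each data point gives a linear system:
  4a - 2b + c = -16
  a + b + c = -7
  16a + 4b + c = -70
Solving the system yields a = -4, b = -1, c = -2.
So P(x) = -4x² - x - 2.
The constant term is -2.

-2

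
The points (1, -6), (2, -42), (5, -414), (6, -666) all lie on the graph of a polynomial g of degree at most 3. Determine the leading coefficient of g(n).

-2

Write g(n) = an^3 + bn^2 + cn + d. Substituting each data point gives a linear system:
  a + b + c + d = -6
  8a + 4b + 2c + d = -42
  125a + 25b + 5c + d = -414
  216a + 36b + 6c + d = -666
Solving the system yields a = -2, b = -6, c = -4, d = 6.
So g(n) = -2n^3 - 6n^2 - 4n + 6.
The leading coefficient is -2.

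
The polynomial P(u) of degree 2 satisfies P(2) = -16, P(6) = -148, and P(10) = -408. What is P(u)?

Write P(u) = au^2 + bu + c. Substituting each data point gives a linear system:
  4a + 2b + c = -16
  36a + 6b + c = -148
  100a + 10b + c = -408
Solving the system yields a = -4, b = -1, c = 2.
So P(u) = -4u^2 - u + 2.
Check: P(6) = -148. ✓

P(u) = -4u^2 - u + 2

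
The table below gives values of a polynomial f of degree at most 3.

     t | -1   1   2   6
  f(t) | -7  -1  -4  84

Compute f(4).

Write f(t) = at^3 + bt^2 + ct + d. Substituting each data point gives a linear system:
  -a + b - c + d = -7
  a + b + c + d = -1
  8a + 4b + 2c + d = -4
  216a + 36b + 6c + d = 84
Solving the system yields a = 1, b = -4, c = 2, d = 0.
So f(t) = t^3 - 4t^2 + 2t.
Then f(4) = 8.

8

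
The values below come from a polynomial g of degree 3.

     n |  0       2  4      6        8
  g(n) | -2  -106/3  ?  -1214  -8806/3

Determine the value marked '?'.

On equispaced nodes a degree-3 polynomial has vanishing fourth forward difference, so
  g(0) - 4·g(2) + 6·g(4) - 4·g(6) + g(8) = 0.
Substituting the known values and solving for g(4):
  6·g(4) = -2060
  g(4) = -1030/3.

-1030/3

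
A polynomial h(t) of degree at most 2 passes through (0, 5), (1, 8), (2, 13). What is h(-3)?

Forward differences of the values at t = 0, 1, 2:
  h  : 5  8  13
  Δ  : 3  5
  Δ^2: 2
The second differences are constant, confirming degree 2.
Interpolating (Newton forward form) and evaluating at t = -3 gives h(-3) = 8.

8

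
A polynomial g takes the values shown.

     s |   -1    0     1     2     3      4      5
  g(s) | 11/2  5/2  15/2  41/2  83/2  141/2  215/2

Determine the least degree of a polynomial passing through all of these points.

Forward differences of the values at s = -1, 0, 1, 2, 3, 4, 5:
  g  : 11/2  5/2  15/2  41/2  83/2  141/2  215/2
  Δ  : -3  5  13  21  29  37
  Δ^2: 8  8  8  8  8
  Δ^3: 0  0  0  0
  Δ^4: 0  0  0
  Δ^5: 0  0
  Δ^6: 0
The second differences are constant (8) and nonzero, while all higher differences vanish, so the minimal degree is 2.

2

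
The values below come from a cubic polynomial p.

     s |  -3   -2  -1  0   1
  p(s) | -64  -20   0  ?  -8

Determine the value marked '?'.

On equispaced nodes a degree-3 polynomial has vanishing fourth forward difference, so
  p(-3) - 4·p(-2) + 6·p(-1) - 4·p(0) + p(1) = 0.
Substituting the known values and solving for p(0):
  -4·p(0) = -8
  p(0) = 2.

2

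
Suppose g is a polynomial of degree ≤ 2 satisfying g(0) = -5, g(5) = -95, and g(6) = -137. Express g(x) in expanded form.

g(x) = -4x^2 + 2x - 5

Write g(x) = ax^2 + bx + c. Substituting each data point gives a linear system:
  c = -5
  25a + 5b + c = -95
  36a + 6b + c = -137
Solving the system yields a = -4, b = 2, c = -5.
So g(x) = -4x^2 + 2x - 5.
Check: g(0) = -5. ✓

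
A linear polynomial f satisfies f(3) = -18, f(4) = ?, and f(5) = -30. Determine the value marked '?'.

On equispaced nodes a degree-1 polynomial has vanishing second forward difference, so
  f(3) - 2·f(4) + f(5) = 0.
Substituting the known values and solving for f(4):
  -2·f(4) = 48
  f(4) = -24.

-24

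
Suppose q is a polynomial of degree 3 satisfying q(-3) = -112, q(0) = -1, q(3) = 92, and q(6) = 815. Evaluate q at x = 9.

Using the Lagrange interpolation formula with nodes -3, 0, 3, 6:
  L_0(x) = x(x - 3)(x - 6) / -162
  L_1(x) = (x + 3)(x - 3)(x - 6) / 54
  L_2(x) = (x + 3)x(x - 6) / -54
  L_3(x) = (x + 3)x(x - 3) / 162
Then q(x) = -112·L_0(x) - 1·L_1(x) + 92·L_2(x) + 815·L_3(x).
Expanding and collecting terms gives q(x) = 4x^3 - x^2 - 2x - 1.
Evaluating at x = 9: q(9) = 2816.

2816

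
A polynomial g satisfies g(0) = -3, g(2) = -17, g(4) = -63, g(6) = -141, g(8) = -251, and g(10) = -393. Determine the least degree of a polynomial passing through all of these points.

2

Forward differences of the values at u = 0, 2, 4, 6, 8, 10:
  g  : -3  -17  -63  -141  -251  -393
  Δ  : -14  -46  -78  -110  -142
  Δ^2: -32  -32  -32  -32
  Δ^3: 0  0  0
  Δ^4: 0  0
  Δ^5: 0
The second differences are constant (-32) and nonzero, while all higher differences vanish, so the minimal degree is 2.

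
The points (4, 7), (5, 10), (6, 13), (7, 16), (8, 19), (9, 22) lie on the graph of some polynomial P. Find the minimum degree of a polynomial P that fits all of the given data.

Forward differences of the values at n = 4, 5, 6, 7, 8, 9:
  P  : 7  10  13  16  19  22
  Δ  : 3  3  3  3  3
  Δ^2: 0  0  0  0
  Δ^3: 0  0  0
  Δ^4: 0  0
  Δ^5: 0
The first differences are constant (3) and nonzero, while all higher differences vanish, so the minimal degree is 1.

1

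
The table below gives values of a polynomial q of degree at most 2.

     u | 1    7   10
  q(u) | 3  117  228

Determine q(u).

q(u) = 2u^2 + 3u - 2

Using the Lagrange interpolation formula with nodes 1, 7, 10:
  L_0(u) = (u - 7)(u - 10) / 54
  L_1(u) = (u - 1)(u - 10) / -18
  L_2(u) = (u - 1)(u - 7) / 27
Then q(u) = 3·L_0(u) + 117·L_1(u) + 228·L_2(u).
Expanding and collecting terms gives q(u) = 2u² + 3u - 2.
Check: q(10) = 228. ✓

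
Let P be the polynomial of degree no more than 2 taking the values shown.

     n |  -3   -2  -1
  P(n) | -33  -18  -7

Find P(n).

P(n) = -2n^2 + 5n

Using the Lagrange interpolation formula with nodes -3, -2, -1:
  L_0(n) = (n + 2)(n + 1) / 2
  L_1(n) = (n + 3)(n + 1) / -1
  L_2(n) = (n + 3)(n + 2) / 2
Then P(n) = -33·L_0(n) - 18·L_1(n) - 7·L_2(n).
Expanding and collecting terms gives P(n) = -2n² + 5n.
Check: P(-2) = -18. ✓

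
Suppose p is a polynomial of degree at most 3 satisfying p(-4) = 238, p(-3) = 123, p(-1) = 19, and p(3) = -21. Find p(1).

Using the Lagrange interpolation formula with nodes -4, -3, -1, 3:
  L_0(s) = (s + 3)(s + 1)(s - 3) / -21
  L_1(s) = (s + 4)(s + 1)(s - 3) / 12
  L_2(s) = (s + 4)(s + 3)(s - 3) / -24
  L_3(s) = (s + 4)(s + 3)(s + 1) / 168
Then p(s) = 238·L_0(s) + 123·L_1(s) + 19·L_2(s) - 21·L_3(s).
Expanding and collecting terms gives p(s) = -2s³ + 5s² - 6s + 6.
Evaluating at s = 1: p(1) = 3.

3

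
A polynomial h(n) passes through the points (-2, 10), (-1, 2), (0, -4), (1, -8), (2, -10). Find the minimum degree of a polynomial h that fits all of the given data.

2

Forward differences of the values at n = -2, -1, 0, 1, 2:
  h  : 10  2  -4  -8  -10
  Δ  : -8  -6  -4  -2
  Δ^2: 2  2  2
  Δ^3: 0  0
  Δ^4: 0
The second differences are constant (2) and nonzero, while all higher differences vanish, so the minimal degree is 2.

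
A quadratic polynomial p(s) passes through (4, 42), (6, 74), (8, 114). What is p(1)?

Using the Lagrange interpolation formula with nodes 4, 6, 8:
  L_0(s) = (s - 6)(s - 8) / 8
  L_1(s) = (s - 4)(s - 8) / -4
  L_2(s) = (s - 4)(s - 6) / 8
Then p(s) = 42·L_0(s) + 74·L_1(s) + 114·L_2(s).
Expanding and collecting terms gives p(s) = s^2 + 6s + 2.
Evaluating at s = 1: p(1) = 9.

9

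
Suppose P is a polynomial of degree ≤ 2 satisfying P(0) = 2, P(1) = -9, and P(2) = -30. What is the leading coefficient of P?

Write P(s) = as^2 + bs + c. Substituting each data point gives a linear system:
  c = 2
  a + b + c = -9
  4a + 2b + c = -30
Solving the system yields a = -5, b = -6, c = 2.
So P(s) = -5s² - 6s + 2.
The leading coefficient is -5.

-5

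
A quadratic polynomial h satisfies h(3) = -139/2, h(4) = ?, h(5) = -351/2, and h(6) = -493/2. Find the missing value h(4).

-233/2

The 3 known points determine the degree-2 polynomial uniquely.
Write h(s) = as^2 + bs + c. Substituting each data point gives a linear system:
  9a + 3b + c = -139/2
  25a + 5b + c = -351/2
  36a + 6b + c = -493/2
Solving the system yields a = -6, b = -5, c = -1/2.
So h(s) = -6s^2 - 5s - 1/2.
Then h(4) = -233/2.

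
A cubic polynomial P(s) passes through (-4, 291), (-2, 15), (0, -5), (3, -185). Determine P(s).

P(s) = -6s^3 - 4s^2 + 6s - 5

Using the Lagrange interpolation formula with nodes -4, -2, 0, 3:
  L_0(s) = (s + 2)s(s - 3) / -56
  L_1(s) = (s + 4)s(s - 3) / 20
  L_2(s) = (s + 4)(s + 2)(s - 3) / -24
  L_3(s) = (s + 4)(s + 2)s / 105
Then P(s) = 291·L_0(s) + 15·L_1(s) - 5·L_2(s) - 185·L_3(s).
Expanding and collecting terms gives P(s) = -6s^3 - 4s^2 + 6s - 5.
Check: P(3) = -185. ✓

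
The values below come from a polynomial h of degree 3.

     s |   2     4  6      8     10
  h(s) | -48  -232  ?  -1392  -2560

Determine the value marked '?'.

On equispaced nodes a degree-3 polynomial has vanishing fourth forward difference, so
  h(2) - 4·h(4) + 6·h(6) - 4·h(8) + h(10) = 0.
Substituting the known values and solving for h(6):
  6·h(6) = -3888
  h(6) = -648.

-648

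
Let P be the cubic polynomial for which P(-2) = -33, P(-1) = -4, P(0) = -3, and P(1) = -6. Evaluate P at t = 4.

201

Write P(t) = at^3 + bt^2 + ct + d. Substituting each data point gives a linear system:
  -8a + 4b - 2c + d = -33
  -a + b - c + d = -4
  d = -3
  a + b + c + d = -6
Solving the system yields a = 4, b = -2, c = -5, d = -3.
So P(t) = 4t³ - 2t² - 5t - 3.
Then P(4) = 201.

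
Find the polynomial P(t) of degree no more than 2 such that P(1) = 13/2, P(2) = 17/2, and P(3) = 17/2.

P(t) = -t^2 + 5t + 5/2

Write P(t) = at^2 + bt + c. Substituting each data point gives a linear system:
  a + b + c = 13/2
  4a + 2b + c = 17/2
  9a + 3b + c = 17/2
Solving the system yields a = -1, b = 5, c = 5/2.
So P(t) = -t² + 5t + 5/2.
Check: P(3) = 17/2. ✓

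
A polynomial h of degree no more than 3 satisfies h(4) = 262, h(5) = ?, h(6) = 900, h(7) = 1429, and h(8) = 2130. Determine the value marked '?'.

On equispaced nodes a degree-3 polynomial has vanishing fourth forward difference, so
  h(4) - 4·h(5) + 6·h(6) - 4·h(7) + h(8) = 0.
Substituting the known values and solving for h(5):
  -4·h(5) = -2076
  h(5) = 519.

519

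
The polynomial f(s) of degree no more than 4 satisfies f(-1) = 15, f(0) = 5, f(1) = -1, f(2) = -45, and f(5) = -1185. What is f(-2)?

47

Write f(s) = as^4 + bs^3 + cs^2 + ds + e. Substituting each data point gives a linear system:
  a - b + c - d + e = 15
  e = 5
  a + b + c + d + e = -1
  16a + 8b + 4c + 2d + e = -45
  625a + 125b + 25c + 5d + e = -1185
Solving the system yields a = -1, b = -5, c = 3, d = -3, e = 5.
So f(s) = -s⁴ - 5s³ + 3s² - 3s + 5.
Then f(-2) = 47.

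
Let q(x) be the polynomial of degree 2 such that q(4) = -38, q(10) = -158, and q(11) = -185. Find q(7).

Write q(x) = ax^2 + bx + c. Substituting each data point gives a linear system:
  16a + 4b + c = -38
  100a + 10b + c = -158
  121a + 11b + c = -185
Solving the system yields a = -1, b = -6, c = 2.
So q(x) = -x^2 - 6x + 2.
Then q(7) = -89.

-89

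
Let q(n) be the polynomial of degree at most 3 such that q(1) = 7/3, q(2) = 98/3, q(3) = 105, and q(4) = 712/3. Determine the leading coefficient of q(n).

Write q(n) = an^3 + bn^2 + cn + d. Substituting each data point gives a linear system:
  a + b + c + d = 7/3
  8a + 4b + 2c + d = 98/3
  27a + 9b + 3c + d = 105
  64a + 16b + 4c + d = 712/3
Solving the system yields a = 3, b = 3, c = 1/3, d = -4.
So q(n) = 3n^3 + 3n^2 + (1/3)n - 4.
The leading coefficient is 3.

3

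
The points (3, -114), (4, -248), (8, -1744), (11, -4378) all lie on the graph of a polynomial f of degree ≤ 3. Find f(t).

Write f(t) = at^3 + bt^2 + ct + d. Substituting each data point gives a linear system:
  27a + 9b + 3c + d = -114
  64a + 16b + 4c + d = -248
  512a + 64b + 8c + d = -1744
  1331a + 121b + 11c + d = -4378
Solving the system yields a = -3, b = -3, c = -2, d = 0.
So f(t) = -3t³ - 3t² - 2t.
Check: f(11) = -4378. ✓

f(t) = -3t^3 - 3t^2 - 2t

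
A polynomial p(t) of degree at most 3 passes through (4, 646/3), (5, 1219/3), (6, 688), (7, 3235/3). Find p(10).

Write p(t) = at^3 + bt^2 + ct + d. Substituting each data point gives a linear system:
  64a + 16b + 4c + d = 646/3
  125a + 25b + 5c + d = 1219/3
  216a + 36b + 6c + d = 688
  343a + 49b + 7c + d = 3235/3
Solving the system yields a = 3, b = 1/3, c = 5, d = -2.
So p(t) = 3t^3 + (1/3)t^2 + 5t - 2.
Then p(10) = 9244/3.

9244/3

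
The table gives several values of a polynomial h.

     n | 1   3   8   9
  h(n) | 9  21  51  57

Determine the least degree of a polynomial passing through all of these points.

1

Divided differences on the nodes 1, 3, 8, 9:
  order 0: 9  21  51  57
  order 1: 6  6  6
  order 2: 0  0
  order 3: 0
The order-1 divided differences are all 6 (nonzero) and every higher order vanishes, so the data lies on a polynomial of degree exactly 1.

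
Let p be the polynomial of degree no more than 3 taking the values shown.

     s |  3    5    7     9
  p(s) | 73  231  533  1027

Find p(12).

2233

Forward differences of the values at s = 3, 5, 7, 9:
  p  : 73  231  533  1027
  Δ  : 158  302  494
  Δ^2: 144  192
  Δ^3: 48
The third differences are constant, confirming degree 3.
Interpolating (Newton forward form) and evaluating at s = 12 gives p(12) = 2233.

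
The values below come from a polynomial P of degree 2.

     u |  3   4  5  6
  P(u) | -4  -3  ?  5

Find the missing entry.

On equispaced nodes a degree-2 polynomial has vanishing third forward difference, so
  - P(3) + 3·P(4) - 3·P(5) + P(6) = 0.
Substituting the known values and solving for P(5):
  -3·P(5) = 0
  P(5) = 0.

0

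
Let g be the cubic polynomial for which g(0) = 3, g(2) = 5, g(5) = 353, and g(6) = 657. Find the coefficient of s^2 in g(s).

Write g(s) = as^3 + bs^2 + cs + d. Substituting each data point gives a linear system:
  d = 3
  8a + 4b + 2c + d = 5
  125a + 25b + 5c + d = 353
  216a + 36b + 6c + d = 657
Solving the system yields a = 4, b = -5, c = -5, d = 3.
So g(s) = 4s^3 - 5s^2 - 5s + 3.
The coefficient of s^2 is -5.

-5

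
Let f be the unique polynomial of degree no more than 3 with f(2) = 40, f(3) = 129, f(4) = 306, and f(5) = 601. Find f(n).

f(n) = 5n^3 - n^2 - n + 6

Write f(n) = an^3 + bn^2 + cn + d. Substituting each data point gives a linear system:
  8a + 4b + 2c + d = 40
  27a + 9b + 3c + d = 129
  64a + 16b + 4c + d = 306
  125a + 25b + 5c + d = 601
Solving the system yields a = 5, b = -1, c = -1, d = 6.
So f(n) = 5n^3 - n^2 - n + 6.
Check: f(5) = 601. ✓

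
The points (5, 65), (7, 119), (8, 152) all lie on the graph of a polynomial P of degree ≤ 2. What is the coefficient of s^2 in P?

2

Write P(s) = as^2 + bs + c. Substituting each data point gives a linear system:
  25a + 5b + c = 65
  49a + 7b + c = 119
  64a + 8b + c = 152
Solving the system yields a = 2, b = 3, c = 0.
So P(s) = 2s^2 + 3s.
The leading coefficient is 2.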